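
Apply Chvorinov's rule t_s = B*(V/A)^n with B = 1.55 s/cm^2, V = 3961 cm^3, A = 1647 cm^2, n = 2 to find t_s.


Formula: t_s = B * (V/A)^n  (Chvorinov's rule, n=2)
Modulus M = V/A = 3961/1647 = 2.404979 cm
M^2 = 2.404979^2 = 5.783924 cm^2
t_s = 1.55 * 5.783924 = 8.9651 s


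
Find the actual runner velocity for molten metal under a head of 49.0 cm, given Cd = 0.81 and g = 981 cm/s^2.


Formula: v = Cd * sqrt(2 * g * h)  (Torricelli with discharge coefficient)
2*g*h = 2 * 981 * 49.0 = 96138.0 cm^2/s^2
sqrt(96138.0) = 310.06128 cm/s
v = 0.81 * 310.06128 = 251.1496 cm/s

Final answer: 251.1496 cm/s


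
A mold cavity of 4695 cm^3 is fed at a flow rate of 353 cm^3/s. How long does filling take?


Formula: t_fill = V_mold / Q_flow
t = 4695 cm^3 / 353 cm^3/s = 13.3003 s


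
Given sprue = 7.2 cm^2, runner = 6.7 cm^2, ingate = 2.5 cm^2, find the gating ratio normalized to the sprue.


Sprue:Runner:Ingate = 1 : 6.7/7.2 : 2.5/7.2 = 1:0.93:0.35

1:0.93:0.35


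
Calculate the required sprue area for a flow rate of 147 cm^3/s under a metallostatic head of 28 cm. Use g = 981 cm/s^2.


Formula: v = sqrt(2*g*h), A = Q/v
Velocity: v = sqrt(2 * 981 * 28) = sqrt(54936) = 234.3843 cm/s
Sprue area: A = Q / v = 147 / 234.3843 = 0.6272 cm^2

0.6272 cm^2


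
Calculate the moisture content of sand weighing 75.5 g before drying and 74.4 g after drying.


Formula: MC = (W_wet - W_dry) / W_wet * 100
Water mass = 75.5 - 74.4 = 1.1 g
MC = 1.1 / 75.5 * 100 = 1.4570%

1.4570%


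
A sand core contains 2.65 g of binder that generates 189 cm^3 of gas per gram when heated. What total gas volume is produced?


Formula: V_gas = W_binder * gas_evolution_rate
V = 2.65 g * 189 cm^3/g = 500.8500 cm^3

500.8500 cm^3


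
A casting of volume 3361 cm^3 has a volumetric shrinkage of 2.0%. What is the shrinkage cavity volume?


Formula: V_shrink = V_casting * shrinkage_pct / 100
V_shrink = 3361 cm^3 * 2.0 / 100 = 67.2200 cm^3


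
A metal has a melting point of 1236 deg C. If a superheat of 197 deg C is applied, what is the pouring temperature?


Formula: T_pour = T_melt + Superheat
T_pour = 1236 + 197 = 1433 deg C

Answer: 1433 deg C


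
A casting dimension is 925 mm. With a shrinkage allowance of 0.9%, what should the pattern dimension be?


Formula: L_pattern = L_casting * (1 + shrinkage_rate/100)
Shrinkage factor = 1 + 0.9/100 = 1.009
L_pattern = 925 mm * 1.009 = 933.3250 mm

Answer: 933.3250 mm


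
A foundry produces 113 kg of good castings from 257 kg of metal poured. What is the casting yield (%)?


Formula: Casting Yield = (W_good / W_total) * 100
Yield = (113 kg / 257 kg) * 100 = 43.9689%

Final answer: 43.9689%


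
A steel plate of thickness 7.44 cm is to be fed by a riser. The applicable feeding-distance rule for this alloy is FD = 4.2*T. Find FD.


Formula: FD = 4.2 * T  (riser feeding-distance rule)
FD = 4.2 * 7.44 cm = 31.2480 cm


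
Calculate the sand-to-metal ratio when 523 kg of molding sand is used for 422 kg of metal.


Formula: Sand-to-Metal Ratio = W_sand / W_metal
Ratio = 523 kg / 422 kg = 1.2393

Answer: 1.2393


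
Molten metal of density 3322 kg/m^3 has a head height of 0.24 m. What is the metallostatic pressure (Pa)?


Formula: P = rho * g * h
rho * g = 3322 * 9.81 = 32588.82 N/m^3
P = 32588.82 * 0.24 = 7821.3168 Pa

7821.3168 Pa


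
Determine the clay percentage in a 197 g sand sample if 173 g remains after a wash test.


Formula: Clay% = (W_total - W_washed) / W_total * 100
Clay mass = 197 - 173 = 24 g
Clay% = 24 / 197 * 100 = 12.1827%

Answer: 12.1827%


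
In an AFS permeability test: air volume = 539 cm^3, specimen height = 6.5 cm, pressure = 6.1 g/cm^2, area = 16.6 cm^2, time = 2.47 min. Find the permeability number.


Formula: Permeability Number P = (V * H) / (p * A * t)
Numerator: V * H = 539 * 6.5 = 3503.5
Denominator: p * A * t = 6.1 * 16.6 * 2.47 = 250.1122
P = 3503.5 / 250.1122 = 14.0077

14.0077


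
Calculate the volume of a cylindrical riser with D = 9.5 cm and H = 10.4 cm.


Formula: V = pi * (D/2)^2 * H  (cylinder volume)
Radius = D/2 = 9.5/2 = 4.75 cm
V = pi * 4.75^2 * 10.4 = 737.1747 cm^3

Final answer: 737.1747 cm^3


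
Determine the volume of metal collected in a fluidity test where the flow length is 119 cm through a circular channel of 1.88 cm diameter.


Formula: V = pi * (d/2)^2 * L  (cylinder volume)
Radius = 1.88/2 = 0.94 cm
V = pi * 0.94^2 * 119 = 330.3334 cm^3

Final answer: 330.3334 cm^3


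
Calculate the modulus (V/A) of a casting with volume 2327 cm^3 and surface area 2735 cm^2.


Formula: Casting Modulus M = V / A
M = 2327 cm^3 / 2735 cm^2 = 0.8508 cm

0.8508 cm


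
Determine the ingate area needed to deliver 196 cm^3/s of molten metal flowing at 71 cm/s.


Formula: A_ingate = Q / v  (continuity equation)
A = 196 cm^3/s / 71 cm/s = 2.7606 cm^2

Final answer: 2.7606 cm^2


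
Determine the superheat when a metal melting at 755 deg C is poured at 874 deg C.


Formula: Superheat = T_pour - T_melt
Superheat = 874 - 755 = 119 deg C


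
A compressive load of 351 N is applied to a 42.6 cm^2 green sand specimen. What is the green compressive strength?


Formula: Compressive Strength = Force / Area
Strength = 351 N / 42.6 cm^2 = 8.2394 N/cm^2

Final answer: 8.2394 N/cm^2


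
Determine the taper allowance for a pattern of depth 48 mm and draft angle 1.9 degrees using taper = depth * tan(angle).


Formula: taper = depth * tan(draft_angle)
tan(1.9 deg) = 0.0331734
taper = 48 mm * 0.0331734 = 1.5923 mm

Answer: 1.5923 mm


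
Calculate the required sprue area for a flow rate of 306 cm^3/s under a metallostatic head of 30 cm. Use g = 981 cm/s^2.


Formula: v = sqrt(2*g*h), A = Q/v
Velocity: v = sqrt(2 * 981 * 30) = sqrt(58860) = 242.6108 cm/s
Sprue area: A = Q / v = 306 / 242.6108 = 1.2613 cm^2

1.2613 cm^2


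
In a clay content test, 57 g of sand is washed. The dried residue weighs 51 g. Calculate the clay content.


Formula: Clay% = (W_total - W_washed) / W_total * 100
Clay mass = 57 - 51 = 6 g
Clay% = 6 / 57 * 100 = 10.5263%

10.5263%


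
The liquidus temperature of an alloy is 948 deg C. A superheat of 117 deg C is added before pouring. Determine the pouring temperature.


Formula: T_pour = T_melt + Superheat
T_pour = 948 + 117 = 1065 deg C

Final answer: 1065 deg C


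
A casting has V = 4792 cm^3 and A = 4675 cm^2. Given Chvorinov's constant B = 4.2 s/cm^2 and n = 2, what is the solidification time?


Formula: t_s = B * (V/A)^n  (Chvorinov's rule, n=2)
Modulus M = V/A = 4792/4675 = 1.025027 cm
M^2 = 1.025027^2 = 1.050680 cm^2
t_s = 4.2 * 1.050680 = 4.4129 s

4.4129 s


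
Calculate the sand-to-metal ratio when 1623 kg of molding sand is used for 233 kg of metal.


Formula: Sand-to-Metal Ratio = W_sand / W_metal
Ratio = 1623 kg / 233 kg = 6.9657

6.9657


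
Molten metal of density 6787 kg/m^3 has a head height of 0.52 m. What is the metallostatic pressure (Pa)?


Formula: P = rho * g * h
rho * g = 6787 * 9.81 = 66580.47 N/m^3
P = 66580.47 * 0.52 = 34621.8444 Pa


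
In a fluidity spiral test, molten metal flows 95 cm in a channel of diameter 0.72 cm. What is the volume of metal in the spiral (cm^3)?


Formula: V = pi * (d/2)^2 * L  (cylinder volume)
Radius = 0.72/2 = 0.36 cm
V = pi * 0.36^2 * 95 = 38.6793 cm^3

38.6793 cm^3


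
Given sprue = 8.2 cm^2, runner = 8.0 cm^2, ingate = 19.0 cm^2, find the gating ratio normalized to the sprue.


Sprue:Runner:Ingate = 1 : 8.0/8.2 : 19.0/8.2 = 1:0.98:2.32

Final answer: 1:0.98:2.32


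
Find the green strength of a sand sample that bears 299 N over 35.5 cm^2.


Formula: Compressive Strength = Force / Area
Strength = 299 N / 35.5 cm^2 = 8.4225 N/cm^2


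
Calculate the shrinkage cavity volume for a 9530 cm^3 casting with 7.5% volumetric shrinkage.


Formula: V_shrink = V_casting * shrinkage_pct / 100
V_shrink = 9530 cm^3 * 7.5 / 100 = 714.7500 cm^3


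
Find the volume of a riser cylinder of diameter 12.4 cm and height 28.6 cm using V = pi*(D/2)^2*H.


Formula: V = pi * (D/2)^2 * H  (cylinder volume)
Radius = D/2 = 12.4/2 = 6.2 cm
V = pi * 6.2^2 * 28.6 = 3453.8167 cm^3

Final answer: 3453.8167 cm^3


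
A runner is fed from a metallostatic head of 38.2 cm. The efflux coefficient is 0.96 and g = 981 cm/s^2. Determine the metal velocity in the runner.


Formula: v = Cd * sqrt(2 * g * h)  (Torricelli with discharge coefficient)
2*g*h = 2 * 981 * 38.2 = 74948.4 cm^2/s^2
sqrt(74948.4) = 273.76705 cm/s
v = 0.96 * 273.76705 = 262.8164 cm/s

Answer: 262.8164 cm/s


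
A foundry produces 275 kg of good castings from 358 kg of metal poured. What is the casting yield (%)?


Formula: Casting Yield = (W_good / W_total) * 100
Yield = (275 kg / 358 kg) * 100 = 76.8156%


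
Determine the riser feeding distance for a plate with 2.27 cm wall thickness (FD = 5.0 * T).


Formula: FD = 5.0 * T  (riser feeding-distance rule)
FD = 5.0 * 2.27 cm = 11.3500 cm

Answer: 11.3500 cm


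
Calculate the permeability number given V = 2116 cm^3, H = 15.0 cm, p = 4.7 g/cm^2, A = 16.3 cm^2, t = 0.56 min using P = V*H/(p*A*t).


Formula: Permeability Number P = (V * H) / (p * A * t)
Numerator: V * H = 2116 * 15.0 = 31740.0
Denominator: p * A * t = 4.7 * 16.3 * 0.56 = 42.9016
P = 31740.0 / 42.9016 = 739.8325

739.8325


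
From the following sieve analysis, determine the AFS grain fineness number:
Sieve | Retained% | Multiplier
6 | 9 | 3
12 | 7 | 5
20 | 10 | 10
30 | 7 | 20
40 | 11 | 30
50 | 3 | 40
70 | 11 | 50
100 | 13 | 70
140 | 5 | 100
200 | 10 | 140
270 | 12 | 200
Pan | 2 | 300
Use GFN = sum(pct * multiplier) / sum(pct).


Formula: GFN = sum(pct * multiplier) / sum(pct)
sum(pct * multiplier) = 7112
sum(pct) = 100
GFN = 7112 / 100 = 71.12

Answer: 71.12


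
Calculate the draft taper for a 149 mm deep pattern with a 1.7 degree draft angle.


Formula: taper = depth * tan(draft_angle)
tan(1.7 deg) = 0.0296793
taper = 149 mm * 0.0296793 = 4.4222 mm

Answer: 4.4222 mm


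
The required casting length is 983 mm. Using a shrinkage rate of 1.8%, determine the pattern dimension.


Formula: L_pattern = L_casting * (1 + shrinkage_rate/100)
Shrinkage factor = 1 + 1.8/100 = 1.018
L_pattern = 983 mm * 1.018 = 1000.6940 mm


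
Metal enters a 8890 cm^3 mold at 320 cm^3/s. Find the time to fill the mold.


Formula: t_fill = V_mold / Q_flow
t = 8890 cm^3 / 320 cm^3/s = 27.7812 s

27.7812 s


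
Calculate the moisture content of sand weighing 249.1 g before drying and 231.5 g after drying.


Formula: MC = (W_wet - W_dry) / W_wet * 100
Water mass = 249.1 - 231.5 = 17.6 g
MC = 17.6 / 249.1 * 100 = 7.0654%

7.0654%


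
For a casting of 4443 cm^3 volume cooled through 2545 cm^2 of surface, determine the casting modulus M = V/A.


Formula: Casting Modulus M = V / A
M = 4443 cm^3 / 2545 cm^2 = 1.7458 cm


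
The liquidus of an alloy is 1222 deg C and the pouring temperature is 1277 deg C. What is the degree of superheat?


Formula: Superheat = T_pour - T_melt
Superheat = 1277 - 1222 = 55 deg C

55 deg C


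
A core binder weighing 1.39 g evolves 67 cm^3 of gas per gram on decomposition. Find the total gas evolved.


Formula: V_gas = W_binder * gas_evolution_rate
V = 1.39 g * 67 cm^3/g = 93.1300 cm^3

Answer: 93.1300 cm^3


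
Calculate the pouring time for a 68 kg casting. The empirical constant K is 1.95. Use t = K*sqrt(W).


Formula: t = K * sqrt(W)
sqrt(W) = sqrt(68) = 8.24621
t = 1.95 * 8.24621 = 16.0801 s


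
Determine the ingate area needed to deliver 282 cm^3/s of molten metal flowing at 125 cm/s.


Formula: A_ingate = Q / v  (continuity equation)
A = 282 cm^3/s / 125 cm/s = 2.2560 cm^2


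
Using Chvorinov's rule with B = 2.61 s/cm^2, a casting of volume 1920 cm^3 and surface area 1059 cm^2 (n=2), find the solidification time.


Formula: t_s = B * (V/A)^n  (Chvorinov's rule, n=2)
Modulus M = V/A = 1920/1059 = 1.813031 cm
M^2 = 1.813031^2 = 3.287081 cm^2
t_s = 2.61 * 3.287081 = 8.5793 s

Answer: 8.5793 s


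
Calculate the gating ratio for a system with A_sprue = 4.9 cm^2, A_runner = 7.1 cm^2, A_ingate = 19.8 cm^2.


Sprue:Runner:Ingate = 1 : 7.1/4.9 : 19.8/4.9 = 1:1.45:4.04

1:1.45:4.04


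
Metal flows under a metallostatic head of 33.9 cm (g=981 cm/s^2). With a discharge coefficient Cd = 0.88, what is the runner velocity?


Formula: v = Cd * sqrt(2 * g * h)  (Torricelli with discharge coefficient)
2*g*h = 2 * 981 * 33.9 = 66511.8 cm^2/s^2
sqrt(66511.8) = 257.89882 cm/s
v = 0.88 * 257.89882 = 226.9510 cm/s


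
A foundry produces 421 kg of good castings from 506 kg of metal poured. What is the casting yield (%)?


Formula: Casting Yield = (W_good / W_total) * 100
Yield = (421 kg / 506 kg) * 100 = 83.2016%

Answer: 83.2016%


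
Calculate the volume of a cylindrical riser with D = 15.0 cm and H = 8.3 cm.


Formula: V = pi * (D/2)^2 * H  (cylinder volume)
Radius = D/2 = 15.0/2 = 7.5 cm
V = pi * 7.5^2 * 8.3 = 1466.7311 cm^3

Final answer: 1466.7311 cm^3


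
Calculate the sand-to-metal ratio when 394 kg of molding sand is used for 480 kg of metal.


Formula: Sand-to-Metal Ratio = W_sand / W_metal
Ratio = 394 kg / 480 kg = 0.8208


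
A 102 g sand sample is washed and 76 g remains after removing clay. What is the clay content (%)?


Formula: Clay% = (W_total - W_washed) / W_total * 100
Clay mass = 102 - 76 = 26 g
Clay% = 26 / 102 * 100 = 25.4902%


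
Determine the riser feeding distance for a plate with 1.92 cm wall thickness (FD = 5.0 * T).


Formula: FD = 5.0 * T  (riser feeding-distance rule)
FD = 5.0 * 1.92 cm = 9.6000 cm

Final answer: 9.6000 cm


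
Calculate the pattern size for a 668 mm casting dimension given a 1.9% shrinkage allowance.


Formula: L_pattern = L_casting * (1 + shrinkage_rate/100)
Shrinkage factor = 1 + 1.9/100 = 1.019
L_pattern = 668 mm * 1.019 = 680.6920 mm

Answer: 680.6920 mm


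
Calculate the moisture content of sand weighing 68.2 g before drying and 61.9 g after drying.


Formula: MC = (W_wet - W_dry) / W_wet * 100
Water mass = 68.2 - 61.9 = 6.3 g
MC = 6.3 / 68.2 * 100 = 9.2375%


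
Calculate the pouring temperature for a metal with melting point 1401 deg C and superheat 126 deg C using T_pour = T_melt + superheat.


Formula: T_pour = T_melt + Superheat
T_pour = 1401 + 126 = 1527 deg C


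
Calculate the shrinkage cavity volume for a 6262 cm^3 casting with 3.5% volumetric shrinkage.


Formula: V_shrink = V_casting * shrinkage_pct / 100
V_shrink = 6262 cm^3 * 3.5 / 100 = 219.1700 cm^3


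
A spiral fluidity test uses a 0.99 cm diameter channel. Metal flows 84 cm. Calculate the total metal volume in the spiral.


Formula: V = pi * (d/2)^2 * L  (cylinder volume)
Radius = 0.99/2 = 0.495 cm
V = pi * 0.495^2 * 84 = 64.6606 cm^3

64.6606 cm^3


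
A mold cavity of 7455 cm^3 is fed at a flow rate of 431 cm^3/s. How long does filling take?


Formula: t_fill = V_mold / Q_flow
t = 7455 cm^3 / 431 cm^3/s = 17.2970 s

Final answer: 17.2970 s


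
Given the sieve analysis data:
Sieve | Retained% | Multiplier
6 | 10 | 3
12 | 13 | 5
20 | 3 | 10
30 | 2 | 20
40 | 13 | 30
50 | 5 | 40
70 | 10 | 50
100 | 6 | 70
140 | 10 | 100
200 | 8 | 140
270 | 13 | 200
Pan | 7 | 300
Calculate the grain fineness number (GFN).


Formula: GFN = sum(pct * multiplier) / sum(pct)
sum(pct * multiplier) = 8495
sum(pct) = 100
GFN = 8495 / 100 = 84.95

Answer: 84.95


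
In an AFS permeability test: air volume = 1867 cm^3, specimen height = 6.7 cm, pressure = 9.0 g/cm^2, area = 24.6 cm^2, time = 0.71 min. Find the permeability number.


Formula: Permeability Number P = (V * H) / (p * A * t)
Numerator: V * H = 1867 * 6.7 = 12508.9
Denominator: p * A * t = 9.0 * 24.6 * 0.71 = 157.194
P = 12508.9 / 157.194 = 79.5762

79.5762


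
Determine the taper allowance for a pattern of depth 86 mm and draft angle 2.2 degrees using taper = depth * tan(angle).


Formula: taper = depth * tan(draft_angle)
tan(2.2 deg) = 0.0384161
taper = 86 mm * 0.0384161 = 3.3038 mm

Final answer: 3.3038 mm


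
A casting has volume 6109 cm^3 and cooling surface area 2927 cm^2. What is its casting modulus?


Formula: Casting Modulus M = V / A
M = 6109 cm^3 / 2927 cm^2 = 2.0871 cm

Answer: 2.0871 cm


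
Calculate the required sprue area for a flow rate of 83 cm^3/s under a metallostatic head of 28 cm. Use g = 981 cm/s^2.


Formula: v = sqrt(2*g*h), A = Q/v
Velocity: v = sqrt(2 * 981 * 28) = sqrt(54936) = 234.3843 cm/s
Sprue area: A = Q / v = 83 / 234.3843 = 0.3541 cm^2

Answer: 0.3541 cm^2


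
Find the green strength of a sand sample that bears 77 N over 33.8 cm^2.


Formula: Compressive Strength = Force / Area
Strength = 77 N / 33.8 cm^2 = 2.2781 N/cm^2


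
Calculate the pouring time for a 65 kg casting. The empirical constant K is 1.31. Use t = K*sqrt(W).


Formula: t = K * sqrt(W)
sqrt(W) = sqrt(65) = 8.06226
t = 1.31 * 8.06226 = 10.5616 s


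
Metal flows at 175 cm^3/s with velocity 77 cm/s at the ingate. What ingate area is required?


Formula: A_ingate = Q / v  (continuity equation)
A = 175 cm^3/s / 77 cm/s = 2.2727 cm^2

Final answer: 2.2727 cm^2


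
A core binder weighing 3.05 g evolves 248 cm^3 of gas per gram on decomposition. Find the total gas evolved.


Formula: V_gas = W_binder * gas_evolution_rate
V = 3.05 g * 248 cm^3/g = 756.4000 cm^3

Answer: 756.4000 cm^3


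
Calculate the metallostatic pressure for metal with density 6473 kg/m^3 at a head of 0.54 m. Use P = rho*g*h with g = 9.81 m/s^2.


Formula: P = rho * g * h
rho * g = 6473 * 9.81 = 63500.13 N/m^3
P = 63500.13 * 0.54 = 34290.0702 Pa

Answer: 34290.0702 Pa


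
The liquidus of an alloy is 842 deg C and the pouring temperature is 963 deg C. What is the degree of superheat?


Formula: Superheat = T_pour - T_melt
Superheat = 963 - 842 = 121 deg C

Final answer: 121 deg C


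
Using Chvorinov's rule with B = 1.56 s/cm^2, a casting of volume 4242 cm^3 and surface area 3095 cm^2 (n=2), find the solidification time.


Formula: t_s = B * (V/A)^n  (Chvorinov's rule, n=2)
Modulus M = V/A = 4242/3095 = 1.370598 cm
M^2 = 1.370598^2 = 1.878539 cm^2
t_s = 1.56 * 1.878539 = 2.9305 s

2.9305 s


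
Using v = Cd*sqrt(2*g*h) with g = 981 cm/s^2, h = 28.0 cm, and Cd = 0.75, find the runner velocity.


Formula: v = Cd * sqrt(2 * g * h)  (Torricelli with discharge coefficient)
2*g*h = 2 * 981 * 28.0 = 54936.0 cm^2/s^2
sqrt(54936.0) = 234.38430 cm/s
v = 0.75 * 234.38430 = 175.7882 cm/s

175.7882 cm/s


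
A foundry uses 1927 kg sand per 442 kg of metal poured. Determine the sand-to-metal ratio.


Formula: Sand-to-Metal Ratio = W_sand / W_metal
Ratio = 1927 kg / 442 kg = 4.3597

Final answer: 4.3597


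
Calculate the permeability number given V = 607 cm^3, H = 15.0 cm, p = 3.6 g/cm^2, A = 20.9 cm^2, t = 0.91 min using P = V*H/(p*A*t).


Formula: Permeability Number P = (V * H) / (p * A * t)
Numerator: V * H = 607 * 15.0 = 9105.0
Denominator: p * A * t = 3.6 * 20.9 * 0.91 = 68.4684
P = 9105.0 / 68.4684 = 132.9811


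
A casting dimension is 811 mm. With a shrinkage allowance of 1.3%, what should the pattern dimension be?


Formula: L_pattern = L_casting * (1 + shrinkage_rate/100)
Shrinkage factor = 1 + 1.3/100 = 1.013
L_pattern = 811 mm * 1.013 = 821.5430 mm

Final answer: 821.5430 mm


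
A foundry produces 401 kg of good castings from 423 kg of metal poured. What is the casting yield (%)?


Formula: Casting Yield = (W_good / W_total) * 100
Yield = (401 kg / 423 kg) * 100 = 94.7991%

94.7991%


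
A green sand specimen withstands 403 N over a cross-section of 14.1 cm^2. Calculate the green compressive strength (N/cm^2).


Formula: Compressive Strength = Force / Area
Strength = 403 N / 14.1 cm^2 = 28.5816 N/cm^2

Answer: 28.5816 N/cm^2


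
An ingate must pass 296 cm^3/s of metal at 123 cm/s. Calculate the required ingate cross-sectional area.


Formula: A_ingate = Q / v  (continuity equation)
A = 296 cm^3/s / 123 cm/s = 2.4065 cm^2

2.4065 cm^2


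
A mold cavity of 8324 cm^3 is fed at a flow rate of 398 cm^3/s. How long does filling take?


Formula: t_fill = V_mold / Q_flow
t = 8324 cm^3 / 398 cm^3/s = 20.9146 s

Answer: 20.9146 s


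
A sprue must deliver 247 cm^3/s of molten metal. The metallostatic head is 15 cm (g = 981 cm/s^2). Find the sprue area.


Formula: v = sqrt(2*g*h), A = Q/v
Velocity: v = sqrt(2 * 981 * 15) = sqrt(29430) = 171.5517 cm/s
Sprue area: A = Q / v = 247 / 171.5517 = 1.4398 cm^2


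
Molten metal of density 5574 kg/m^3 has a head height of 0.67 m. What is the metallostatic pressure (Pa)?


Formula: P = rho * g * h
rho * g = 5574 * 9.81 = 54680.94 N/m^3
P = 54680.94 * 0.67 = 36636.2298 Pa

36636.2298 Pa


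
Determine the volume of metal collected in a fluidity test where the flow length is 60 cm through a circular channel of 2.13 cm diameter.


Formula: V = pi * (d/2)^2 * L  (cylinder volume)
Radius = 2.13/2 = 1.065 cm
V = pi * 1.065^2 * 60 = 213.7964 cm^3

Final answer: 213.7964 cm^3


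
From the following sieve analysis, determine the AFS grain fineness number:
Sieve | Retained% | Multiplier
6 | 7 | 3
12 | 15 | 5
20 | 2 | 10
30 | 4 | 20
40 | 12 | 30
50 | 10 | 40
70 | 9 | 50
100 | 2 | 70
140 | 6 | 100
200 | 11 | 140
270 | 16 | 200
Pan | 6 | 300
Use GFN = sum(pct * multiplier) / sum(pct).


Formula: GFN = sum(pct * multiplier) / sum(pct)
sum(pct * multiplier) = 8686
sum(pct) = 100
GFN = 8686 / 100 = 86.86

Answer: 86.86


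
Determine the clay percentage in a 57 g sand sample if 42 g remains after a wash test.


Formula: Clay% = (W_total - W_washed) / W_total * 100
Clay mass = 57 - 42 = 15 g
Clay% = 15 / 57 * 100 = 26.3158%

Final answer: 26.3158%


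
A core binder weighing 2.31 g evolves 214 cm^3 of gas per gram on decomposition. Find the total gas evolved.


Formula: V_gas = W_binder * gas_evolution_rate
V = 2.31 g * 214 cm^3/g = 494.3400 cm^3


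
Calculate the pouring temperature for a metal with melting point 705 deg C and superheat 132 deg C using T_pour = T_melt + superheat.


Formula: T_pour = T_melt + Superheat
T_pour = 705 + 132 = 837 deg C

837 deg C


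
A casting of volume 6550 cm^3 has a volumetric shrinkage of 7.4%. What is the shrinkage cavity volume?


Formula: V_shrink = V_casting * shrinkage_pct / 100
V_shrink = 6550 cm^3 * 7.4 / 100 = 484.7000 cm^3

Answer: 484.7000 cm^3


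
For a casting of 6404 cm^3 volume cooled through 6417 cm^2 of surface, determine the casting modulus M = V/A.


Formula: Casting Modulus M = V / A
M = 6404 cm^3 / 6417 cm^2 = 0.9980 cm

Answer: 0.9980 cm


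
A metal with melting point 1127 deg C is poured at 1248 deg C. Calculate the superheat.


Formula: Superheat = T_pour - T_melt
Superheat = 1248 - 1127 = 121 deg C

Answer: 121 deg C


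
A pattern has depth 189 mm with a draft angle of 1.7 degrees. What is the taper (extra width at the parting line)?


Formula: taper = depth * tan(draft_angle)
tan(1.7 deg) = 0.0296793
taper = 189 mm * 0.0296793 = 5.6094 mm

Final answer: 5.6094 mm


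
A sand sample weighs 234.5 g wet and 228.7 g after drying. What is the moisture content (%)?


Formula: MC = (W_wet - W_dry) / W_wet * 100
Water mass = 234.5 - 228.7 = 5.8 g
MC = 5.8 / 234.5 * 100 = 2.4733%

2.4733%


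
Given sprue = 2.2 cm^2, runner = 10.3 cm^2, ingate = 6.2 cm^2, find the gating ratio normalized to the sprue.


Sprue:Runner:Ingate = 1 : 10.3/2.2 : 6.2/2.2 = 1:4.68:2.82

1:4.68:2.82


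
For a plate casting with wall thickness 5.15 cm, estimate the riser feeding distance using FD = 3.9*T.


Formula: FD = 3.9 * T  (riser feeding-distance rule)
FD = 3.9 * 5.15 cm = 20.0850 cm

Answer: 20.0850 cm


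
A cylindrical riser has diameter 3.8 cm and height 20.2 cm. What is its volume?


Formula: V = pi * (D/2)^2 * H  (cylinder volume)
Radius = D/2 = 3.8/2 = 1.9 cm
V = pi * 1.9^2 * 20.2 = 229.0912 cm^3


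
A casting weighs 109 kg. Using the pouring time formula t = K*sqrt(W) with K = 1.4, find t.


Formula: t = K * sqrt(W)
sqrt(W) = sqrt(109) = 10.44031
t = 1.4 * 10.44031 = 14.6164 s

Final answer: 14.6164 s


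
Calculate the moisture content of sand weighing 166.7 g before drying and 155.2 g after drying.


Formula: MC = (W_wet - W_dry) / W_wet * 100
Water mass = 166.7 - 155.2 = 11.5 g
MC = 11.5 / 166.7 * 100 = 6.8986%


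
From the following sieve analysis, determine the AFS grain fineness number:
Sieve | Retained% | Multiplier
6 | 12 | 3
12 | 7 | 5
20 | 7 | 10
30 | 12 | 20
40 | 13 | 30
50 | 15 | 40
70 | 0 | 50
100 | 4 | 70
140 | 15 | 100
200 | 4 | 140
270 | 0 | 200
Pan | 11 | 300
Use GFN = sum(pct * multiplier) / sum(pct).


Formula: GFN = sum(pct * multiplier) / sum(pct)
sum(pct * multiplier) = 7011
sum(pct) = 100
GFN = 7011 / 100 = 70.11

Final answer: 70.11


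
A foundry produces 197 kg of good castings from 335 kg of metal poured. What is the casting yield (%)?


Formula: Casting Yield = (W_good / W_total) * 100
Yield = (197 kg / 335 kg) * 100 = 58.8060%

Final answer: 58.8060%


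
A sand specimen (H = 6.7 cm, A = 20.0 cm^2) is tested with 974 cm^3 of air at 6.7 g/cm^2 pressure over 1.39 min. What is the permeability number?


Formula: Permeability Number P = (V * H) / (p * A * t)
Numerator: V * H = 974 * 6.7 = 6525.8
Denominator: p * A * t = 6.7 * 20.0 * 1.39 = 186.26
P = 6525.8 / 186.26 = 35.0360


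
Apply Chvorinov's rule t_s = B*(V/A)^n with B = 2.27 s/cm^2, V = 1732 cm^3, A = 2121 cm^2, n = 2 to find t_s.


Formula: t_s = B * (V/A)^n  (Chvorinov's rule, n=2)
Modulus M = V/A = 1732/2121 = 0.816596 cm
M^2 = 0.816596^2 = 0.666829 cm^2
t_s = 2.27 * 0.666829 = 1.5137 s

Answer: 1.5137 s


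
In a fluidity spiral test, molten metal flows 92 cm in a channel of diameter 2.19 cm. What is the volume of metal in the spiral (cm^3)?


Formula: V = pi * (d/2)^2 * L  (cylinder volume)
Radius = 2.19/2 = 1.095 cm
V = pi * 1.095^2 * 92 = 346.5500 cm^3

346.5500 cm^3


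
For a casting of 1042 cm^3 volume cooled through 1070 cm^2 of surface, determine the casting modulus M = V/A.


Formula: Casting Modulus M = V / A
M = 1042 cm^3 / 1070 cm^2 = 0.9738 cm


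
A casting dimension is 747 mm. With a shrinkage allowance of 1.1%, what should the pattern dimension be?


Formula: L_pattern = L_casting * (1 + shrinkage_rate/100)
Shrinkage factor = 1 + 1.1/100 = 1.011
L_pattern = 747 mm * 1.011 = 755.2170 mm

755.2170 mm


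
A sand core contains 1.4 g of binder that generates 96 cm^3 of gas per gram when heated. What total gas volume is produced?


Formula: V_gas = W_binder * gas_evolution_rate
V = 1.4 g * 96 cm^3/g = 134.4000 cm^3

Final answer: 134.4000 cm^3


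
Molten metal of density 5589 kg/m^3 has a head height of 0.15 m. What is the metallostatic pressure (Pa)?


Formula: P = rho * g * h
rho * g = 5589 * 9.81 = 54828.09 N/m^3
P = 54828.09 * 0.15 = 8224.2135 Pa

Final answer: 8224.2135 Pa


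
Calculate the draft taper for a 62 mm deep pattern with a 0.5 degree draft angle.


Formula: taper = depth * tan(draft_angle)
tan(0.5 deg) = 0.0087269
taper = 62 mm * 0.0087269 = 0.5411 mm


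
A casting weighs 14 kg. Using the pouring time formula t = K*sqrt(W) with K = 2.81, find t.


Formula: t = K * sqrt(W)
sqrt(W) = sqrt(14) = 3.74166
t = 2.81 * 3.74166 = 10.5141 s


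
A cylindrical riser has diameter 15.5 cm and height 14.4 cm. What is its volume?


Formula: V = pi * (D/2)^2 * H  (cylinder volume)
Radius = D/2 = 15.5/2 = 7.75 cm
V = pi * 7.75^2 * 14.4 = 2717.1635 cm^3

Answer: 2717.1635 cm^3


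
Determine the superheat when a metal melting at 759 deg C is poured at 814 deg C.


Formula: Superheat = T_pour - T_melt
Superheat = 814 - 759 = 55 deg C


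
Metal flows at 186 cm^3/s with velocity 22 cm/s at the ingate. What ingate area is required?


Formula: A_ingate = Q / v  (continuity equation)
A = 186 cm^3/s / 22 cm/s = 8.4545 cm^2

Answer: 8.4545 cm^2


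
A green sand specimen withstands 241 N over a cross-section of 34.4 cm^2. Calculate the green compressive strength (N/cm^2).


Formula: Compressive Strength = Force / Area
Strength = 241 N / 34.4 cm^2 = 7.0058 N/cm^2

Answer: 7.0058 N/cm^2


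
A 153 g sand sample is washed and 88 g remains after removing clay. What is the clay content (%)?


Formula: Clay% = (W_total - W_washed) / W_total * 100
Clay mass = 153 - 88 = 65 g
Clay% = 65 / 153 * 100 = 42.4837%

Answer: 42.4837%


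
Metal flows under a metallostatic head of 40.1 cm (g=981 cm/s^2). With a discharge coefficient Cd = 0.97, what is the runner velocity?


Formula: v = Cd * sqrt(2 * g * h)  (Torricelli with discharge coefficient)
2*g*h = 2 * 981 * 40.1 = 78676.2 cm^2/s^2
sqrt(78676.2) = 280.49278 cm/s
v = 0.97 * 280.49278 = 272.0780 cm/s

Final answer: 272.0780 cm/s


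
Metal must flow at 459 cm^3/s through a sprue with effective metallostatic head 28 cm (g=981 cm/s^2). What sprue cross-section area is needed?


Formula: v = sqrt(2*g*h), A = Q/v
Velocity: v = sqrt(2 * 981 * 28) = sqrt(54936) = 234.3843 cm/s
Sprue area: A = Q / v = 459 / 234.3843 = 1.9583 cm^2

1.9583 cm^2


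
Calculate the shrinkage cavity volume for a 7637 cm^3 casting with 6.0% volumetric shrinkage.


Formula: V_shrink = V_casting * shrinkage_pct / 100
V_shrink = 7637 cm^3 * 6.0 / 100 = 458.2200 cm^3


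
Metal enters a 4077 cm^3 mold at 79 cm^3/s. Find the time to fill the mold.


Formula: t_fill = V_mold / Q_flow
t = 4077 cm^3 / 79 cm^3/s = 51.6076 s


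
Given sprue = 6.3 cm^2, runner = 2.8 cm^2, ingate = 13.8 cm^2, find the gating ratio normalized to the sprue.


Sprue:Runner:Ingate = 1 : 2.8/6.3 : 13.8/6.3 = 1:0.44:2.19

Answer: 1:0.44:2.19


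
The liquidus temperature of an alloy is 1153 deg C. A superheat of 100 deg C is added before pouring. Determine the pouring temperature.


Formula: T_pour = T_melt + Superheat
T_pour = 1153 + 100 = 1253 deg C

Answer: 1253 deg C


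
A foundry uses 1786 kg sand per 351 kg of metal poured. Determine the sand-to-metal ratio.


Formula: Sand-to-Metal Ratio = W_sand / W_metal
Ratio = 1786 kg / 351 kg = 5.0883

Final answer: 5.0883


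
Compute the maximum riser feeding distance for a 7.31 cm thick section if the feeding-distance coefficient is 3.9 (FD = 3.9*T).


Formula: FD = 3.9 * T  (riser feeding-distance rule)
FD = 3.9 * 7.31 cm = 28.5090 cm

Final answer: 28.5090 cm


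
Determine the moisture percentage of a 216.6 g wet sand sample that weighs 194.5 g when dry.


Formula: MC = (W_wet - W_dry) / W_wet * 100
Water mass = 216.6 - 194.5 = 22.1 g
MC = 22.1 / 216.6 * 100 = 10.2031%

10.2031%


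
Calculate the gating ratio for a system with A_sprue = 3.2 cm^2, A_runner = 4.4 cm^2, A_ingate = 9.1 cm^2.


Sprue:Runner:Ingate = 1 : 4.4/3.2 : 9.1/3.2 = 1:1.38:2.84

Final answer: 1:1.38:2.84


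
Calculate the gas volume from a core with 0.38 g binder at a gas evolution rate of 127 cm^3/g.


Formula: V_gas = W_binder * gas_evolution_rate
V = 0.38 g * 127 cm^3/g = 48.2600 cm^3

Final answer: 48.2600 cm^3


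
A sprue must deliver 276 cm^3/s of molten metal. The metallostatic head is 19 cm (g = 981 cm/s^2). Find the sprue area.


Formula: v = sqrt(2*g*h), A = Q/v
Velocity: v = sqrt(2 * 981 * 19) = sqrt(37278) = 193.0751 cm/s
Sprue area: A = Q / v = 276 / 193.0751 = 1.4295 cm^2


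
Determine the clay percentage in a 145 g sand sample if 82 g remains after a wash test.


Formula: Clay% = (W_total - W_washed) / W_total * 100
Clay mass = 145 - 82 = 63 g
Clay% = 63 / 145 * 100 = 43.4483%


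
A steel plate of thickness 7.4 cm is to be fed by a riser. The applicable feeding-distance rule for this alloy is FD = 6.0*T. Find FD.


Formula: FD = 6.0 * T  (riser feeding-distance rule)
FD = 6.0 * 7.4 cm = 44.4000 cm


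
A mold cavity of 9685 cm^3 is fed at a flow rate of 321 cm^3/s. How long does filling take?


Formula: t_fill = V_mold / Q_flow
t = 9685 cm^3 / 321 cm^3/s = 30.1713 s

Final answer: 30.1713 s


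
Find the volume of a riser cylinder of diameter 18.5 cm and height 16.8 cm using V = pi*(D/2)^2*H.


Formula: V = pi * (D/2)^2 * H  (cylinder volume)
Radius = D/2 = 18.5/2 = 9.25 cm
V = pi * 9.25^2 * 16.8 = 4515.8824 cm^3

4515.8824 cm^3


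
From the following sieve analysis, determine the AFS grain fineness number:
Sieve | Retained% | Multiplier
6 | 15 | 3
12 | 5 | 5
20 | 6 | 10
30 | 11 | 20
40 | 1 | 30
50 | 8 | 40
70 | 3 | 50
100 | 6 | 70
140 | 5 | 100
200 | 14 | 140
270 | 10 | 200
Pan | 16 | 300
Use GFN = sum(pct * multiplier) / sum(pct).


Formula: GFN = sum(pct * multiplier) / sum(pct)
sum(pct * multiplier) = 10530
sum(pct) = 100
GFN = 10530 / 100 = 105.30

Final answer: 105.30


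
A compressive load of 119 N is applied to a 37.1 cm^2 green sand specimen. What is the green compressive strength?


Formula: Compressive Strength = Force / Area
Strength = 119 N / 37.1 cm^2 = 3.2075 N/cm^2


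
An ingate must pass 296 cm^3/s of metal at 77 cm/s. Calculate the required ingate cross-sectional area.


Formula: A_ingate = Q / v  (continuity equation)
A = 296 cm^3/s / 77 cm/s = 3.8442 cm^2


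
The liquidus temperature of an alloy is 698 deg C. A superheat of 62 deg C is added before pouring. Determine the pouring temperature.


Formula: T_pour = T_melt + Superheat
T_pour = 698 + 62 = 760 deg C

760 deg C


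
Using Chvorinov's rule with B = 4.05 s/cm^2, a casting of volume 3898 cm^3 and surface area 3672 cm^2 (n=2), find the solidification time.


Formula: t_s = B * (V/A)^n  (Chvorinov's rule, n=2)
Modulus M = V/A = 3898/3672 = 1.061547 cm
M^2 = 1.061547^2 = 1.126882 cm^2
t_s = 4.05 * 1.126882 = 4.5639 s

Final answer: 4.5639 s


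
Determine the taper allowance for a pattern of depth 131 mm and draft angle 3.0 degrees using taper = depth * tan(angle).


Formula: taper = depth * tan(draft_angle)
tan(3.0 deg) = 0.0524078
taper = 131 mm * 0.0524078 = 6.8654 mm

Answer: 6.8654 mm


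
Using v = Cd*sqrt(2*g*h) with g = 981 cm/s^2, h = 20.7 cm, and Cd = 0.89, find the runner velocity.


Formula: v = Cd * sqrt(2 * g * h)  (Torricelli with discharge coefficient)
2*g*h = 2 * 981 * 20.7 = 40613.4 cm^2/s^2
sqrt(40613.4) = 201.52767 cm/s
v = 0.89 * 201.52767 = 179.3596 cm/s

179.3596 cm/s


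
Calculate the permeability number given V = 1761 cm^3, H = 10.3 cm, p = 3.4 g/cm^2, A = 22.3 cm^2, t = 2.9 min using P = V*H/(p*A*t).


Formula: Permeability Number P = (V * H) / (p * A * t)
Numerator: V * H = 1761 * 10.3 = 18138.3
Denominator: p * A * t = 3.4 * 22.3 * 2.9 = 219.878
P = 18138.3 / 219.878 = 82.4926

82.4926


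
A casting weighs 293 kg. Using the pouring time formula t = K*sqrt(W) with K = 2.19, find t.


Formula: t = K * sqrt(W)
sqrt(W) = sqrt(293) = 17.11724
t = 2.19 * 17.11724 = 37.4868 s

Answer: 37.4868 s


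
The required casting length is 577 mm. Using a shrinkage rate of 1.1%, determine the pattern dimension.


Formula: L_pattern = L_casting * (1 + shrinkage_rate/100)
Shrinkage factor = 1 + 1.1/100 = 1.011
L_pattern = 577 mm * 1.011 = 583.3470 mm

Answer: 583.3470 mm


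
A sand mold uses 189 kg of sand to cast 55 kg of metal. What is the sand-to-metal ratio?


Formula: Sand-to-Metal Ratio = W_sand / W_metal
Ratio = 189 kg / 55 kg = 3.4364

Final answer: 3.4364


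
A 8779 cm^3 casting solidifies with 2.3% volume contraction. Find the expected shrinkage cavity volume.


Formula: V_shrink = V_casting * shrinkage_pct / 100
V_shrink = 8779 cm^3 * 2.3 / 100 = 201.9170 cm^3

201.9170 cm^3


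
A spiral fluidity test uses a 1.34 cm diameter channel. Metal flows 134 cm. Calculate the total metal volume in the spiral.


Formula: V = pi * (d/2)^2 * L  (cylinder volume)
Radius = 1.34/2 = 0.67 cm
V = pi * 0.67^2 * 134 = 188.9750 cm^3

Final answer: 188.9750 cm^3


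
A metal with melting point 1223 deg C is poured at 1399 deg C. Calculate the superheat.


Formula: Superheat = T_pour - T_melt
Superheat = 1399 - 1223 = 176 deg C

Final answer: 176 deg C


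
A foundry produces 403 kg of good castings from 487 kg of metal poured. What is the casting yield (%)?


Formula: Casting Yield = (W_good / W_total) * 100
Yield = (403 kg / 487 kg) * 100 = 82.7515%


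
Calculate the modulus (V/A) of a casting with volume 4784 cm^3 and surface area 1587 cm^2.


Formula: Casting Modulus M = V / A
M = 4784 cm^3 / 1587 cm^2 = 3.0145 cm

Final answer: 3.0145 cm


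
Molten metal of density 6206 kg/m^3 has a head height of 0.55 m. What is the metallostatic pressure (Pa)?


Formula: P = rho * g * h
rho * g = 6206 * 9.81 = 60880.86 N/m^3
P = 60880.86 * 0.55 = 33484.4730 Pa

Final answer: 33484.4730 Pa


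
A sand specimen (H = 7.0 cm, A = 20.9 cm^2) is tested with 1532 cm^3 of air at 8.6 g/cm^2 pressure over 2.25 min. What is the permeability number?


Formula: Permeability Number P = (V * H) / (p * A * t)
Numerator: V * H = 1532 * 7.0 = 10724.0
Denominator: p * A * t = 8.6 * 20.9 * 2.25 = 404.415
P = 10724.0 / 404.415 = 26.5173


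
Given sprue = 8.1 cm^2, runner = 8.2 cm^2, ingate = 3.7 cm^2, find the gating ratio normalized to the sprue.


Sprue:Runner:Ingate = 1 : 8.2/8.1 : 3.7/8.1 = 1:1.01:0.46

Answer: 1:1.01:0.46


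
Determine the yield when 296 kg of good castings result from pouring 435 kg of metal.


Formula: Casting Yield = (W_good / W_total) * 100
Yield = (296 kg / 435 kg) * 100 = 68.0460%

Final answer: 68.0460%


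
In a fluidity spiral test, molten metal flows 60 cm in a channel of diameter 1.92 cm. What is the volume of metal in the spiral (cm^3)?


Formula: V = pi * (d/2)^2 * L  (cylinder volume)
Radius = 1.92/2 = 0.96 cm
V = pi * 0.96^2 * 60 = 173.7175 cm^3

173.7175 cm^3


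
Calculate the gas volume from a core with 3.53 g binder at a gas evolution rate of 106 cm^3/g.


Formula: V_gas = W_binder * gas_evolution_rate
V = 3.53 g * 106 cm^3/g = 374.1800 cm^3

Answer: 374.1800 cm^3


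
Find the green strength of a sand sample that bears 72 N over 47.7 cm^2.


Formula: Compressive Strength = Force / Area
Strength = 72 N / 47.7 cm^2 = 1.5094 N/cm^2

1.5094 N/cm^2


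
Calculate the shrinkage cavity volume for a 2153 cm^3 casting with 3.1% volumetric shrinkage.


Formula: V_shrink = V_casting * shrinkage_pct / 100
V_shrink = 2153 cm^3 * 3.1 / 100 = 66.7430 cm^3

Final answer: 66.7430 cm^3


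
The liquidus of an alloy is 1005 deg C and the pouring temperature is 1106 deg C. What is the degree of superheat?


Formula: Superheat = T_pour - T_melt
Superheat = 1106 - 1005 = 101 deg C


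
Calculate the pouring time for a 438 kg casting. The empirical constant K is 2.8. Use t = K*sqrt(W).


Formula: t = K * sqrt(W)
sqrt(W) = sqrt(438) = 20.92845
t = 2.8 * 20.92845 = 58.5997 s

58.5997 s


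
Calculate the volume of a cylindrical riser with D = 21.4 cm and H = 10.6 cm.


Formula: V = pi * (D/2)^2 * H  (cylinder volume)
Radius = D/2 = 21.4/2 = 10.7 cm
V = pi * 10.7^2 * 10.6 = 3812.6180 cm^3

Final answer: 3812.6180 cm^3


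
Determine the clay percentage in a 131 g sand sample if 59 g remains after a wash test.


Formula: Clay% = (W_total - W_washed) / W_total * 100
Clay mass = 131 - 59 = 72 g
Clay% = 72 / 131 * 100 = 54.9618%

Answer: 54.9618%


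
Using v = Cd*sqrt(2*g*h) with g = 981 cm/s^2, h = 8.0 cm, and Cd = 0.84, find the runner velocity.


Formula: v = Cd * sqrt(2 * g * h)  (Torricelli with discharge coefficient)
2*g*h = 2 * 981 * 8.0 = 15696.0 cm^2/s^2
sqrt(15696.0) = 125.28368 cm/s
v = 0.84 * 125.28368 = 105.2383 cm/s

Final answer: 105.2383 cm/s


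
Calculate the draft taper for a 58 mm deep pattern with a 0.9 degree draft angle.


Formula: taper = depth * tan(draft_angle)
tan(0.9 deg) = 0.0157093
taper = 58 mm * 0.0157093 = 0.9111 mm

Answer: 0.9111 mm


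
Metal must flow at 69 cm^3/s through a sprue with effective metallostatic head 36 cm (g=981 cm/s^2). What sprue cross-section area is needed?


Formula: v = sqrt(2*g*h), A = Q/v
Velocity: v = sqrt(2 * 981 * 36) = sqrt(70632) = 265.7668 cm/s
Sprue area: A = Q / v = 69 / 265.7668 = 0.2596 cm^2

0.2596 cm^2
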